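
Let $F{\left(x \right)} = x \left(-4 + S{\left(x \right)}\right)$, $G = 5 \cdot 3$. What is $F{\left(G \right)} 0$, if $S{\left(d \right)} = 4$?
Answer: $0$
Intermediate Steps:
$G = 15$
$F{\left(x \right)} = 0$ ($F{\left(x \right)} = x \left(-4 + 4\right) = x 0 = 0$)
$F{\left(G \right)} 0 = 0 \cdot 0 = 0$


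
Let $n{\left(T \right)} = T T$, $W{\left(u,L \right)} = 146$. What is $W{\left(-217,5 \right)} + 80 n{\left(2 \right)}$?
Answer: $466$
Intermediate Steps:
$n{\left(T \right)} = T^{2}$
$W{\left(-217,5 \right)} + 80 n{\left(2 \right)} = 146 + 80 \cdot 2^{2} = 146 + 80 \cdot 4 = 146 + 320 = 466$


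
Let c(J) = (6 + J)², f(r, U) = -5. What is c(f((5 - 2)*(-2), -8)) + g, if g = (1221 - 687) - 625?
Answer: -90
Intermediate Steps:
g = -91 (g = 534 - 625 = -91)
c(f((5 - 2)*(-2), -8)) + g = (6 - 5)² - 91 = 1² - 91 = 1 - 91 = -90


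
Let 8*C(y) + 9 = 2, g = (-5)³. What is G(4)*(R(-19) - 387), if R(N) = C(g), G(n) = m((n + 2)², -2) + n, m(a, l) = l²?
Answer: -3103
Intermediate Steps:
g = -125
G(n) = 4 + n (G(n) = (-2)² + n = 4 + n)
C(y) = -7/8 (C(y) = -9/8 + (⅛)*2 = -9/8 + ¼ = -7/8)
R(N) = -7/8
G(4)*(R(-19) - 387) = (4 + 4)*(-7/8 - 387) = 8*(-3103/8) = -3103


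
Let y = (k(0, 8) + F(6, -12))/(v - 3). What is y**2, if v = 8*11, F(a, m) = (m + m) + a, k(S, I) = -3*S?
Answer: 324/7225 ≈ 0.044844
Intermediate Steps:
F(a, m) = a + 2*m (F(a, m) = 2*m + a = a + 2*m)
v = 88
y = -18/85 (y = (-3*0 + (6 + 2*(-12)))/(88 - 3) = (0 + (6 - 24))/85 = (0 - 18)*(1/85) = -18*1/85 = -18/85 ≈ -0.21176)
y**2 = (-18/85)**2 = 324/7225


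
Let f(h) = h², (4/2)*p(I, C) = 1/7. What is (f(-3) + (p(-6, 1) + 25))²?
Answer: 227529/196 ≈ 1160.9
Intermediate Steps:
p(I, C) = 1/14 (p(I, C) = (½)/7 = (½)*(⅐) = 1/14)
(f(-3) + (p(-6, 1) + 25))² = ((-3)² + (1/14 + 25))² = (9 + 351/14)² = (477/14)² = 227529/196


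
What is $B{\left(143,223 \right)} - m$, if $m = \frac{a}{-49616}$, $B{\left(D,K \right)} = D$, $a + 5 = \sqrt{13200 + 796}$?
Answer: $\frac{7095083}{49616} + \frac{\sqrt{3499}}{24808} \approx 143.0$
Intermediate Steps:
$a = -5 + 2 \sqrt{3499}$ ($a = -5 + \sqrt{13200 + 796} = -5 + \sqrt{13996} = -5 + 2 \sqrt{3499} \approx 113.3$)
$m = \frac{5}{49616} - \frac{\sqrt{3499}}{24808}$ ($m = \frac{-5 + 2 \sqrt{3499}}{-49616} = \left(-5 + 2 \sqrt{3499}\right) \left(- \frac{1}{49616}\right) = \frac{5}{49616} - \frac{\sqrt{3499}}{24808} \approx -0.0022836$)
$B{\left(143,223 \right)} - m = 143 - \left(\frac{5}{49616} - \frac{\sqrt{3499}}{24808}\right) = \frac{7095083}{49616} + \frac{\sqrt{3499}}{24808}$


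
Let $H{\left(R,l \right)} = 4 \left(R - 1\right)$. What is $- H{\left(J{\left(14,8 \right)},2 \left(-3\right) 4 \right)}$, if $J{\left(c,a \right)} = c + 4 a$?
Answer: $-180$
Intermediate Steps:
$H{\left(R,l \right)} = -4 + 4 R$ ($H{\left(R,l \right)} = 4 \left(-1 + R\right) = -4 + 4 R$)
$- H{\left(J{\left(14,8 \right)},2 \left(-3\right) 4 \right)} = - (-4 + 4 \left(14 + 4 \cdot 8\right)) = - (-4 + 4 \left(14 + 32\right)) = - (-4 + 4 \cdot 46) = - (-4 + 184) = \left(-1\right) 180 = -180$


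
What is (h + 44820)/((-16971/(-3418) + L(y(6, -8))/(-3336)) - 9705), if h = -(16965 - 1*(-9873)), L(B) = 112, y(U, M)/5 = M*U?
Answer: -25629852492/13825565675 ≈ -1.8538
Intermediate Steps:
y(U, M) = 5*M*U (y(U, M) = 5*(M*U) = 5*M*U)
h = -26838 (h = -(16965 + 9873) = -1*26838 = -26838)
(h + 44820)/((-16971/(-3418) + L(y(6, -8))/(-3336)) - 9705) = (-26838 + 44820)/((-16971/(-3418) + 112/(-3336)) - 9705) = 17982/((-16971*(-1/3418) + 112*(-1/3336)) - 9705) = 17982/((16971/3418 - 14/417) - 9705) = 17982/(7029055/1425306 - 9705) = 17982/(-13825565675/1425306) = 17982*(-1425306/13825565675) = -25629852492/13825565675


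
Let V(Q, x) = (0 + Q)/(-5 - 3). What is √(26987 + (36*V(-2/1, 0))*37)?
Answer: 2*√6830 ≈ 165.29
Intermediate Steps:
V(Q, x) = -Q/8 (V(Q, x) = Q/(-8) = Q*(-⅛) = -Q/8)
√(26987 + (36*V(-2/1, 0))*37) = √(26987 + (36*(-(-1)/(4*1)))*37) = √(26987 + (36*(-(-1)/4))*37) = √(26987 + (36*(-⅛*(-2)))*37) = √(26987 + (36*(¼))*37) = √(26987 + 9*37) = √(26987 + 333) = √27320 = 2*√6830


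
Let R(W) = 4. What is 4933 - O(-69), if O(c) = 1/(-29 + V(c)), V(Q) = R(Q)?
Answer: 123326/25 ≈ 4933.0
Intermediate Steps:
V(Q) = 4
O(c) = -1/25 (O(c) = 1/(-29 + 4) = 1/(-25) = -1/25)
4933 - O(-69) = 4933 - 1*(-1/25) = 4933 + 1/25 = 123326/25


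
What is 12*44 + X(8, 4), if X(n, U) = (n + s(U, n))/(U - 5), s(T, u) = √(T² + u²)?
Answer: 520 - 4*√5 ≈ 511.06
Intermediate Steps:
X(n, U) = (n + √(U² + n²))/(-5 + U) (X(n, U) = (n + √(U² + n²))/(U - 5) = (n + √(U² + n²))/(-5 + U))
12*44 + X(8, 4) = 12*44 + (8 + √(4² + 8²))/(-5 + 4) = 528 + (8 + √(16 + 64))/(-1) = 528 - (8 + √80) = 528 - (8 + 4*√5) = 528 + (-8 - 4*√5) = 520 - 4*√5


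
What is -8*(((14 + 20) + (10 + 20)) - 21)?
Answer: -344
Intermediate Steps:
-8*(((14 + 20) + (10 + 20)) - 21) = -8*((34 + 30) - 21) = -8*(64 - 21) = -8*43 = -344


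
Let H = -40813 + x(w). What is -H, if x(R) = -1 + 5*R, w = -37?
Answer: 40999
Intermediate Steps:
H = -40999 (H = -40813 + (-1 + 5*(-37)) = -40813 + (-1 - 185) = -40813 - 186 = -40999)
-H = -1*(-40999) = 40999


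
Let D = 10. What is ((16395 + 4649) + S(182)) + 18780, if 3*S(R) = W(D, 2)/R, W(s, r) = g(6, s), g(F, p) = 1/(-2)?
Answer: 43487807/1092 ≈ 39824.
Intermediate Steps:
g(F, p) = -1/2 (g(F, p) = 1*(-1/2) = -1/2)
W(s, r) = -1/2
S(R) = -1/(6*R) (S(R) = (-1/(2*R))/3 = -1/(6*R))
((16395 + 4649) + S(182)) + 18780 = ((16395 + 4649) - 1/6/182) + 18780 = (21044 - 1/6*1/182) + 18780 = (21044 - 1/1092) + 18780 = 22980047/1092 + 18780 = 43487807/1092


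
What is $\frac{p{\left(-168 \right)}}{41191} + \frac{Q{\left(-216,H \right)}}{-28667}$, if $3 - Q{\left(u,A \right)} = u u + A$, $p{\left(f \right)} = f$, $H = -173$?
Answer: $\frac{1909741624}{1180822397} \approx 1.6173$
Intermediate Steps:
$Q{\left(u,A \right)} = 3 - A - u^{2}$ ($Q{\left(u,A \right)} = 3 - \left(u u + A\right) = 3 - \left(u^{2} + A\right) = 3 - \left(A + u^{2}\right) = 3 - A - u^{2}$)
$\frac{p{\left(-168 \right)}}{41191} + \frac{Q{\left(-216,H \right)}}{-28667} = - \frac{168}{41191} + \frac{3 - -173 - \left(-216\right)^{2}}{-28667} = \left(-168\right) \frac{1}{41191} + \left(3 + 173 - 46656\right) \left(- \frac{1}{28667}\right) = - \frac{168}{41191} + \left(3 + 173 - 46656\right) \left(- \frac{1}{28667}\right) = - \frac{168}{41191} - - \frac{46480}{28667} = - \frac{168}{41191} + \frac{46480}{28667} = \frac{1909741624}{1180822397}$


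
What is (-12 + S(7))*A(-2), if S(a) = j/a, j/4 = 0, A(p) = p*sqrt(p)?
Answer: 24*I*sqrt(2) ≈ 33.941*I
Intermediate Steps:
A(p) = p**(3/2)
j = 0 (j = 4*0 = 0)
S(a) = 0 (S(a) = 0/a = 0)
(-12 + S(7))*A(-2) = (-12 + 0)*(-2)**(3/2) = -(-24)*I*sqrt(2) = 24*I*sqrt(2)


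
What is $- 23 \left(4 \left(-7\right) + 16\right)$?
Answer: $276$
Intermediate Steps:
$- 23 \left(4 \left(-7\right) + 16\right) = - 23 \left(-28 + 16\right) = \left(-23\right) \left(-12\right) = 276$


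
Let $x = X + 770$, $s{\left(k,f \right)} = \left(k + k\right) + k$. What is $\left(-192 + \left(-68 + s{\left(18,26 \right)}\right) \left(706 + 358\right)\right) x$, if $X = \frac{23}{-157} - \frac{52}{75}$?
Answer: $- \frac{136649918768}{11775} \approx -1.1605 \cdot 10^{7}$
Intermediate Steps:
$X = - \frac{9889}{11775}$ ($X = 23 \left(- \frac{1}{157}\right) - \frac{52}{75} = - \frac{23}{157} - \frac{52}{75} = - \frac{9889}{11775} \approx -0.83983$)
$s{\left(k,f \right)} = 3 k$ ($s{\left(k,f \right)} = 2 k + k = 3 k$)
$x = \frac{9056861}{11775}$ ($x = - \frac{9889}{11775} + 770 = \frac{9056861}{11775} \approx 769.16$)
$\left(-192 + \left(-68 + s{\left(18,26 \right)}\right) \left(706 + 358\right)\right) x = \left(-192 + \left(-68 + 3 \cdot 18\right) \left(706 + 358\right)\right) \frac{9056861}{11775} = \left(-192 + \left(-68 + 54\right) 1064\right) \frac{9056861}{11775} = \left(-192 - 14896\right) \frac{9056861}{11775} = \left(-15088\right) \frac{9056861}{11775} = - \frac{136649918768}{11775}$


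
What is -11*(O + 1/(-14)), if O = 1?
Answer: -143/14 ≈ -10.214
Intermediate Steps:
-11*(O + 1/(-14)) = -11*(1 + 1/(-14)) = -11*(1 - 1/14) = -11*13/14 = -143/14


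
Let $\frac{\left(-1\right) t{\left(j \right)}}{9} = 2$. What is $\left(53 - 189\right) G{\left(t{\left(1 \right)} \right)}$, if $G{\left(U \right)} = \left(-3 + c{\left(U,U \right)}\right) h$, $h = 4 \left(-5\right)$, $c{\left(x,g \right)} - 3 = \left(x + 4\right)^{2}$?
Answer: $533120$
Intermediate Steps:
$c{\left(x,g \right)} = 3 + \left(4 + x\right)^{2}$ ($c{\left(x,g \right)} = 3 + \left(x + 4\right)^{2} = 3 + \left(4 + x\right)^{2}$)
$t{\left(j \right)} = -18$ ($t{\left(j \right)} = \left(-9\right) 2 = -18$)
$h = -20$
$G{\left(U \right)} = - 20 \left(4 + U\right)^{2}$ ($G{\left(U \right)} = \left(-3 + \left(3 + \left(4 + U\right)^{2}\right)\right) \left(-20\right) = \left(4 + U\right)^{2} \left(-20\right) = - 20 \left(4 + U\right)^{2}$)
$\left(53 - 189\right) G{\left(t{\left(1 \right)} \right)} = \left(53 - 189\right) \left(- 20 \left(4 - 18\right)^{2}\right) = \left(53 - 189\right) \left(- 20 \left(-14\right)^{2}\right) = - 136 \left(\left(-20\right) 196\right) = \left(-136\right) \left(-3920\right) = 533120$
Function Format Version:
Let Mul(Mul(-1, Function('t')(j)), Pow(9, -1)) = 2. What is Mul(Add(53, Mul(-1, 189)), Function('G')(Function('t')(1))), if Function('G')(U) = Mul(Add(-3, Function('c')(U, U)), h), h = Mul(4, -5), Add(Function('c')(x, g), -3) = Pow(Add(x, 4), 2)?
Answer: 533120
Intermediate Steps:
Function('c')(x, g) = Add(3, Pow(Add(4, x), 2)) (Function('c')(x, g) = Add(3, Pow(Add(x, 4), 2)) = Add(3, Pow(Add(4, x), 2)))
Function('t')(j) = -18 (Function('t')(j) = Mul(-9, 2) = -18)
h = -20
Function('G')(U) = Mul(-20, Pow(Add(4, U), 2)) (Function('G')(U) = Mul(Add(-3, Add(3, Pow(Add(4, U), 2))), -20) = Mul(Pow(Add(4, U), 2), -20) = Mul(-20, Pow(Add(4, U), 2)))
Mul(Add(53, Mul(-1, 189)), Function('G')(Function('t')(1))) = Mul(Add(53, Mul(-1, 189)), Mul(-20, Pow(Add(4, -18), 2))) = Mul(Add(53, -189), Mul(-20, Pow(-14, 2))) = Mul(-136, Mul(-20, 196)) = Mul(-136, -3920) = 533120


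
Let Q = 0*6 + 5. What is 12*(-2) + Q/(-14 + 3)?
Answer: -269/11 ≈ -24.455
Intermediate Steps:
Q = 5 (Q = 0 + 5 = 5)
12*(-2) + Q/(-14 + 3) = 12*(-2) + 5/(-14 + 3) = -24 + 5/(-11) = -24 + 5*(-1/11) = -24 - 5/11 = -269/11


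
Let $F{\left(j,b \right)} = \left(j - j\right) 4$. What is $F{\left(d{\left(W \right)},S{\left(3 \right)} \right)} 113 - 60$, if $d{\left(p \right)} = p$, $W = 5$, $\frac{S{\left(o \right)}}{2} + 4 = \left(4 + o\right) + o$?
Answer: $-60$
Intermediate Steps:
$S{\left(o \right)} = 4 o$ ($S{\left(o \right)} = -8 + 2 \left(\left(4 + o\right) + o\right) = -8 + 2 \left(4 + 2 o\right) = -8 + \left(8 + 4 o\right) = 4 o$)
$F{\left(j,b \right)} = 0$ ($F{\left(j,b \right)} = 0 \cdot 4 = 0$)
$F{\left(d{\left(W \right)},S{\left(3 \right)} \right)} 113 - 60 = 0 \cdot 113 - 60 = 0 - 60 = -60$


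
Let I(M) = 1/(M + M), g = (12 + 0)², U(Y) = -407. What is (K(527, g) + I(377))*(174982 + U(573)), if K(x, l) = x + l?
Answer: 88323602625/754 ≈ 1.1714e+8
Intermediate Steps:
g = 144 (g = 12² = 144)
K(x, l) = l + x
I(M) = 1/(2*M)
(K(527, g) + I(377))*(174982 + U(573)) = ((144 + 527) + (½)/377)*(174982 - 407) = (671 + (½)*(1/377))*174575 = (671 + 1/754)*174575 = (505935/754)*174575 = 88323602625/754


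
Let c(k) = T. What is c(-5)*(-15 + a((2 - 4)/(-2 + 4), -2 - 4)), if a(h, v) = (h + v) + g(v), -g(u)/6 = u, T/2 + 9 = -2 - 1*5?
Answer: -448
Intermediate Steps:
T = -32 (T = -18 + 2*(-2 - 1*5) = -18 + 2*(-2 - 5) = -18 + 2*(-7) = -18 - 14 = -32)
c(k) = -32
g(u) = -6*u
a(h, v) = h - 5*v (a(h, v) = (h + v) - 6*v = h - 5*v)
c(-5)*(-15 + a((2 - 4)/(-2 + 4), -2 - 4)) = -32*(-15 + ((2 - 4)/(-2 + 4) - 5*(-2 - 4))) = -32*(-15 + (-2/2 - 5*(-6))) = -32*(-15 + (-2*1/2 + 30)) = -32*(-15 + (-1 + 30)) = -32*(-15 + 29) = -32*14 = -448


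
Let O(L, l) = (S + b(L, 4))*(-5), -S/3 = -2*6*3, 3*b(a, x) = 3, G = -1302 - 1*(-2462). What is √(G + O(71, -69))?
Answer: √615 ≈ 24.799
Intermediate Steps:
G = 1160 (G = -1302 + 2462 = 1160)
b(a, x) = 1 (b(a, x) = (⅓)*3 = 1)
S = 108 (S = -3*(-2*6)*3 = -(-36)*3 = -3*(-36) = 108)
O(L, l) = -545 (O(L, l) = (108 + 1)*(-5) = 109*(-5) = -545)
√(G + O(71, -69)) = √(1160 - 545) = √615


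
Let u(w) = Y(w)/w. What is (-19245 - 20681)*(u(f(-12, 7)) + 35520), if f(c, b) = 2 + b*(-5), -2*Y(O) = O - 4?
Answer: -46798921529/33 ≈ -1.4181e+9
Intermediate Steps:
Y(O) = 2 - O/2 (Y(O) = -(O - 4)/2 = -(-4 + O)/2 = 2 - O/2)
f(c, b) = 2 - 5*b
u(w) = (2 - w/2)/w
(-19245 - 20681)*(u(f(-12, 7)) + 35520) = (-19245 - 20681)*((4 - (2 - 5*7))/(2*(2 - 5*7)) + 35520) = -39926*((4 - (2 - 35))/(2*(2 - 35)) + 35520) = -39926*((½)*(4 - 1*(-33))/(-33) + 35520) = -39926*((½)*(-1/33)*(4 + 33) + 35520) = -39926*((½)*(-1/33)*37 + 35520) = -39926*(-37/66 + 35520) = -39926*2344283/66 = -46798921529/33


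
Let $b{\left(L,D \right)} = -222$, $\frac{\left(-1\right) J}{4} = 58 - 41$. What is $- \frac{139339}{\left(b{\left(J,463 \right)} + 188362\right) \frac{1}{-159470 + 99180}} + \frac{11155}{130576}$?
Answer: $\frac{54846910501413}{1228328432} \approx 44652.0$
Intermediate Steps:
$J = -68$ ($J = - 4 \left(58 - 41\right) = \left(-4\right) 17 = -68$)
$- \frac{139339}{\left(b{\left(J,463 \right)} + 188362\right) \frac{1}{-159470 + 99180}} + \frac{11155}{130576} = - \frac{139339}{\left(-222 + 188362\right) \frac{1}{-159470 + 99180}} + \frac{11155}{130576} = - \frac{139339}{188140 \frac{1}{-60290}} + 11155 \cdot \frac{1}{130576} = - \frac{139339}{188140 \left(- \frac{1}{60290}\right)} + \frac{11155}{130576} = - \frac{139339}{- \frac{18814}{6029}} + \frac{11155}{130576} = \left(-139339\right) \left(- \frac{6029}{18814}\right) + \frac{11155}{130576} = \frac{840074831}{18814} + \frac{11155}{130576} = \frac{54846910501413}{1228328432}$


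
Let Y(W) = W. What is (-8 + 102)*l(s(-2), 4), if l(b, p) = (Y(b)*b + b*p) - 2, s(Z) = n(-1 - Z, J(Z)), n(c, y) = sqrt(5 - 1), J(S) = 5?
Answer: 940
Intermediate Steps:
n(c, y) = 2 (n(c, y) = sqrt(4) = 2)
s(Z) = 2
l(b, p) = -2 + b**2 + b*p (l(b, p) = (b*b + b*p) - 2 = (b**2 + b*p) - 2 = -2 + b**2 + b*p)
(-8 + 102)*l(s(-2), 4) = (-8 + 102)*(-2 + 2**2 + 2*4) = 94*(-2 + 4 + 8) = 94*10 = 940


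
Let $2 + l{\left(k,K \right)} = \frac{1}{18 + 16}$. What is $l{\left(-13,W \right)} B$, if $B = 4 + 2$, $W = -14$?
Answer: $- \frac{201}{17} \approx -11.824$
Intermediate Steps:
$l{\left(k,K \right)} = - \frac{67}{34}$ ($l{\left(k,K \right)} = -2 + \frac{1}{18 + 16} = -2 + \frac{1}{34} = - \frac{67}{34}$)
$B = 6$
$l{\left(-13,W \right)} B = \left(- \frac{67}{34}\right) 6 = - \frac{201}{17}$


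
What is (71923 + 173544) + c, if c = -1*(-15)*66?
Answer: 246457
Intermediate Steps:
c = 990 (c = 15*66 = 990)
(71923 + 173544) + c = (71923 + 173544) + 990 = 245467 + 990 = 246457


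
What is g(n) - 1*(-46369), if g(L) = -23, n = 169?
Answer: 46346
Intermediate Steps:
g(n) - 1*(-46369) = -23 - 1*(-46369) = -23 + 46369 = 46346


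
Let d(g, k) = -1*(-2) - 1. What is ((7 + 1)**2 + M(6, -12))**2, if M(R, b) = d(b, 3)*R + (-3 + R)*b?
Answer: 1156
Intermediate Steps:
d(g, k) = 1 (d(g, k) = 2 - 1 = 1)
M(R, b) = R + b*(-3 + R) (M(R, b) = 1*R + (-3 + R)*b = R + b*(-3 + R))
((7 + 1)**2 + M(6, -12))**2 = ((7 + 1)**2 + (6 - 3*(-12) + 6*(-12)))**2 = (8**2 + (6 + 36 - 72))**2 = (64 - 30)**2 = 34**2 = 1156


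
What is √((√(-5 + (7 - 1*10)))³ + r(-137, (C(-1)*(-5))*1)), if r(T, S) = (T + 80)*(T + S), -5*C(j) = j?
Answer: √(7866 - 16*I*√2) ≈ 88.691 - 0.1276*I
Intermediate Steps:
C(j) = -j/5
r(T, S) = (80 + T)*(S + T)
√((√(-5 + (7 - 1*10)))³ + r(-137, (C(-1)*(-5))*1)) = √((√(-5 + (7 - 1*10)))³ + ((-137)² + 80*((-⅕*(-1)*(-5))*1) + 80*(-137) + ((-⅕*(-1)*(-5))*1)*(-137))) = √((√(-5 + (7 - 10)))³ + (18769 + 80*(((⅕)*(-5))*1) - 10960 + (((⅕)*(-5))*1)*(-137))) = √((√(-5 - 3))³ + (18769 + 80*(-1*1) - 10960 - 1*1*(-137))) = √((√(-8))³ + (18769 + 80*(-1) - 10960 - 1*(-137))) = √((2*I*√2)³ + (18769 - 80 - 10960 + 137)) = √(-16*I*√2 + 7866) = √(7866 - 16*I*√2)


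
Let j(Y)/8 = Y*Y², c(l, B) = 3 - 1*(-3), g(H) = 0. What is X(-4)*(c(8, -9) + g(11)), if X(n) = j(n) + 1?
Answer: -3066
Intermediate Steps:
c(l, B) = 6 (c(l, B) = 3 + 3 = 6)
j(Y) = 8*Y³ (j(Y) = 8*(Y*Y²) = 8*Y³)
X(n) = 1 + 8*n³ (X(n) = 8*n³ + 1 = 1 + 8*n³)
X(-4)*(c(8, -9) + g(11)) = (1 + 8*(-4)³)*(6 + 0) = (1 + 8*(-64))*6 = (1 - 512)*6 = -511*6 = -3066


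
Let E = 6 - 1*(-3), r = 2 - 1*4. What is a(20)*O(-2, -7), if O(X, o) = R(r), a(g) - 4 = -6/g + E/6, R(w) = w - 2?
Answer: -104/5 ≈ -20.800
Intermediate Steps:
r = -2 (r = 2 - 4 = -2)
E = 9 (E = 6 + 3 = 9)
R(w) = -2 + w
a(g) = 11/2 - 6/g (a(g) = 4 + (-6/g + 9/6) = 4 + (-6/g + 9*(1/6)) = 4 + (-6/g + 3/2) = 4 + (3/2 - 6/g) = 11/2 - 6/g)
O(X, o) = -4 (O(X, o) = -2 - 2 = -4)
a(20)*O(-2, -7) = (11/2 - 6/20)*(-4) = (11/2 - 6*1/20)*(-4) = (11/2 - 3/10)*(-4) = (26/5)*(-4) = -104/5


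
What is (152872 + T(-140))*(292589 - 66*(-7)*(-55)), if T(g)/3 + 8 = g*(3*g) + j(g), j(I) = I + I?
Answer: 87743721032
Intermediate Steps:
j(I) = 2*I
T(g) = -24 + 6*g + 9*g² (T(g) = -24 + 3*(g*(3*g) + 2*g) = -24 + 3*(3*g² + 2*g) = -24 + 3*(2*g + 3*g²) = -24 + (6*g + 9*g²) = -24 + 6*g + 9*g²)
(152872 + T(-140))*(292589 - 66*(-7)*(-55)) = (152872 + (-24 + 6*(-140) + 9*(-140)²))*(292589 - 66*(-7)*(-55)) = (152872 + (-24 - 840 + 9*19600))*(292589 + 462*(-55)) = (152872 + (-24 - 840 + 176400))*(292589 - 25410) = (152872 + 175536)*267179 = 328408*267179 = 87743721032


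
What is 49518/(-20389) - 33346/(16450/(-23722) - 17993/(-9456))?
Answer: -76261736911952118/2765551176097 ≈ -27576.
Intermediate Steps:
49518/(-20389) - 33346/(16450/(-23722) - 17993/(-9456)) = 49518*(-1/20389) - 33346/(16450*(-1/23722) - 17993*(-1/9456)) = -49518/20389 - 33346/(-8225/11861 + 17993/9456) = -49518/20389 - 33346/135639373/112157616 = -49518/20389 - 33346*112157616/135639373 = -49518/20389 - 3740007863136/135639373 = -76261736911952118/2765551176097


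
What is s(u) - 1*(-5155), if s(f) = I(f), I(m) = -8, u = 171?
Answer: 5147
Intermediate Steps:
s(f) = -8
s(u) - 1*(-5155) = -8 - 1*(-5155) = -8 + 5155 = 5147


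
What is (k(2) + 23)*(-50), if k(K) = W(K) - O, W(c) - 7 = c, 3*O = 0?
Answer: -1600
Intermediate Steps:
O = 0 (O = (⅓)*0 = 0)
W(c) = 7 + c
k(K) = 7 + K (k(K) = (7 + K) - 1*0 = (7 + K) + 0 = 7 + K)
(k(2) + 23)*(-50) = ((7 + 2) + 23)*(-50) = (9 + 23)*(-50) = 32*(-50) = -1600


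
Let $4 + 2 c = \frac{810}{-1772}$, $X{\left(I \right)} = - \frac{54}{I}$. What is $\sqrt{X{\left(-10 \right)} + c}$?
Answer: $\frac{\sqrt{62239285}}{4430} \approx 1.7809$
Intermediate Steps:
$c = - \frac{3949}{1772}$ ($c = -2 + \frac{810 \frac{1}{-1772}}{2} = -2 + \frac{810 \left(- \frac{1}{1772}\right)}{2} = -2 + \frac{1}{2} \left(- \frac{405}{886}\right) = -2 - \frac{405}{1772} = - \frac{3949}{1772} \approx -2.2286$)
$\sqrt{X{\left(-10 \right)} + c} = \sqrt{- \frac{54}{-10} - \frac{3949}{1772}} = \sqrt{\left(-54\right) \left(- \frac{1}{10}\right) - \frac{3949}{1772}} = \sqrt{\frac{27}{5} - \frac{3949}{1772}} = \sqrt{\frac{28099}{8860}} = \frac{\sqrt{62239285}}{4430}$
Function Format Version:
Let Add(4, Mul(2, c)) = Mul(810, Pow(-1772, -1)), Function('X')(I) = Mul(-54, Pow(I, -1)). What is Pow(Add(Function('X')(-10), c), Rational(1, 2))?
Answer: Mul(Rational(1, 4430), Pow(62239285, Rational(1, 2))) ≈ 1.7809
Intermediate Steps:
c = Rational(-3949, 1772) (c = Add(-2, Mul(Rational(1, 2), Mul(810, Pow(-1772, -1)))) = Add(-2, Mul(Rational(1, 2), Mul(810, Rational(-1, 1772)))) = Add(-2, Mul(Rational(1, 2), Rational(-405, 886))) = Add(-2, Rational(-405, 1772)) = Rational(-3949, 1772) ≈ -2.2286)
Pow(Add(Function('X')(-10), c), Rational(1, 2)) = Pow(Add(Mul(-54, Pow(-10, -1)), Rational(-3949, 1772)), Rational(1, 2)) = Pow(Add(Mul(-54, Rational(-1, 10)), Rational(-3949, 1772)), Rational(1, 2)) = Pow(Add(Rational(27, 5), Rational(-3949, 1772)), Rational(1, 2)) = Pow(Rational(28099, 8860), Rational(1, 2)) = Mul(Rational(1, 4430), Pow(62239285, Rational(1, 2)))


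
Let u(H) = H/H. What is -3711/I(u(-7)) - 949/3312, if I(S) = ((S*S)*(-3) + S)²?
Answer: -3073657/3312 ≈ -928.04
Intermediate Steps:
u(H) = 1
I(S) = (S - 3*S²)² (I(S) = (S²*(-3) + S)² = (-3*S² + S)² = (S - 3*S²)²)
-3711/I(u(-7)) - 949/3312 = -3711/(-1 + 3*1)² - 949/3312 = -3711/(-1 + 3)² - 949*1/3312 = -3711/(1*2²) - 949/3312 = -3711/(1*4) - 949/3312 = -3711/4 - 949/3312 = -3073657/3312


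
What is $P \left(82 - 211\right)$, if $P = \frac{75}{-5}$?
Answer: $1935$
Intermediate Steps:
$P = -15$ ($P = 75 \left(- \frac{1}{5}\right) = -15$)
$P \left(82 - 211\right) = - 15 \left(82 - 211\right) = \left(-15\right) \left(-129\right) = 1935$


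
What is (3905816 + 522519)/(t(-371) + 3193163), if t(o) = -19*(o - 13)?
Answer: 4428335/3200459 ≈ 1.3837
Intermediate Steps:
t(o) = 247 - 19*o (t(o) = -19*(-13 + o) = 247 - 19*o)
(3905816 + 522519)/(t(-371) + 3193163) = (3905816 + 522519)/((247 - 19*(-371)) + 3193163) = 4428335/((247 + 7049) + 3193163) = 4428335/(7296 + 3193163) = 4428335/3200459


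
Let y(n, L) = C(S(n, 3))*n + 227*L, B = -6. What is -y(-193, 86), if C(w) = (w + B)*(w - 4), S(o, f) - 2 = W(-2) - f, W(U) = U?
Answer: -7363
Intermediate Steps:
S(o, f) = -f (S(o, f) = 2 + (-2 - f) = -f)
C(w) = (-6 + w)*(-4 + w) (C(w) = (w - 6)*(w - 4) = (-6 + w)*(-4 + w))
y(n, L) = 63*n + 227*L (y(n, L) = (24 + (-1*3)**2 - (-10)*3)*n + 227*L = (24 + (-3)**2 - 10*(-3))*n + 227*L = (24 + 9 + 30)*n + 227*L = 63*n + 227*L)
-y(-193, 86) = -(63*(-193) + 227*86) = -(-12159 + 19522) = -1*7363 = -7363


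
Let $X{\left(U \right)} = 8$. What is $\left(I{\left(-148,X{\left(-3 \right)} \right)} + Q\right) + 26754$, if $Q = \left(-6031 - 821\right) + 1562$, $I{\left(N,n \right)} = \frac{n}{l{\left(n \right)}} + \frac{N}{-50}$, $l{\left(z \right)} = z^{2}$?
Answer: $\frac{4293417}{200} \approx 21467.0$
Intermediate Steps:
$I{\left(N,n \right)} = \frac{1}{n} - \frac{N}{50}$ ($I{\left(N,n \right)} = \frac{n}{n^{2}} + \frac{N}{-50} = \frac{n}{n^{2}} + N \left(- \frac{1}{50}\right) = \frac{1}{n} - \frac{N}{50}$)
$Q = -5290$ ($Q = -6852 + 1562 = -5290$)
$\left(I{\left(-148,X{\left(-3 \right)} \right)} + Q\right) + 26754 = \left(\left(\frac{1}{8} - - \frac{74}{25}\right) - 5290\right) + 26754 = \left(\left(\frac{1}{8} + \frac{74}{25}\right) - 5290\right) + 26754 = \left(\frac{617}{200} - 5290\right) + 26754 = - \frac{1057383}{200} + 26754 = \frac{4293417}{200}$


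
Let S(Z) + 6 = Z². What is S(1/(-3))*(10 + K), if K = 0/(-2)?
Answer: -530/9 ≈ -58.889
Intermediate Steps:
K = 0 (K = 0*(-½) = 0)
S(Z) = -6 + Z²
S(1/(-3))*(10 + K) = (-6 + (1/(-3))²)*(10 + 0) = (-6 + (-⅓)²)*10 = (-6 + ⅑)*10 = -53/9*10 = -530/9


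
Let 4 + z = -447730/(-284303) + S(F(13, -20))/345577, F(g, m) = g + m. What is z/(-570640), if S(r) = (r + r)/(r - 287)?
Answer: 5003651259091/1177355937523118640 ≈ 4.2499e-6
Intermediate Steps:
S(r) = 2*r/(-287 + r) (S(r) = (2*r)/(-287 + r) = 2*r/(-287 + r))
z = -5003651259091/2063220134451 (z = -4 + (-447730/(-284303) + (2*(13 - 20)/(-287 + (13 - 20)))/345577) = -4 + (-447730*(-1/284303) + (2*(-7)/(-287 - 7))*(1/345577)) = -4 + (447730/284303 + (2*(-7)/(-294))*(1/345577)) = -4 + (447730/284303 + (2*(-7)*(-1/294))*(1/345577)) = -4 + (447730/284303 + (1/21)*(1/345577)) = -4 + (447730/284303 + 1/7257117) = -4 + 3249229278713/2063220134451 = -5003651259091/2063220134451 ≈ -2.4252)
z/(-570640) = -5003651259091/2063220134451/(-570640) = -5003651259091/2063220134451*(-1/570640) = 5003651259091/1177355937523118640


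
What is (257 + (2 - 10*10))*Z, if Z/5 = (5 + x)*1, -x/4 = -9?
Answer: 32595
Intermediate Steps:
x = 36 (x = -4*(-9) = 36)
Z = 205 (Z = 5*((5 + 36)*1) = 5*(41*1) = 5*41 = 205)
(257 + (2 - 10*10))*Z = (257 + (2 - 10*10))*205 = (257 + (2 - 100))*205 = (257 - 98)*205 = 159*205 = 32595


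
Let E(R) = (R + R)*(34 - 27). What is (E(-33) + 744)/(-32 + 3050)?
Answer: 47/503 ≈ 0.093439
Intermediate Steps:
E(R) = 14*R (E(R) = (2*R)*7 = 14*R)
(E(-33) + 744)/(-32 + 3050) = (14*(-33) + 744)/(-32 + 3050) = (-462 + 744)/3018 = 282*(1/3018) = 47/503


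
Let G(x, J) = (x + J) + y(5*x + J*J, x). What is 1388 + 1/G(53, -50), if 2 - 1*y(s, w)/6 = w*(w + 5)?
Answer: 25579451/18429 ≈ 1388.0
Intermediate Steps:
y(s, w) = 12 - 6*w*(5 + w) (y(s, w) = 12 - 6*w*(w + 5) = 12 - 6*w*(5 + w))
G(x, J) = 12 + J - 29*x - 6*x² (G(x, J) = (x + J) + (12 - 30*x - 6*x²) = (J + x) + (12 - 30*x - 6*x²) = 12 + J - 29*x - 6*x²)
1388 + 1/G(53, -50) = 1388 + 1/(12 - 50 - 29*53 - 6*53²) = 1388 + 1/(12 - 50 - 1537 - 6*2809) = 1388 + 1/(12 - 50 - 1537 - 16854) = 1388 + 1/(-18429) = 1388 - 1/18429 = 25579451/18429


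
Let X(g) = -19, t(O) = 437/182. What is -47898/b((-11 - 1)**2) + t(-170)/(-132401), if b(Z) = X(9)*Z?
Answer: 32061001339/1831370632 ≈ 17.507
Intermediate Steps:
t(O) = 437/182 (t(O) = 437*(1/182) = 437/182)
b(Z) = -19*Z
-47898/b((-11 - 1)**2) + t(-170)/(-132401) = -47898*(-1/(19*(-11 - 1)**2)) + (437/182)/(-132401) = -47898/((-19*(-12)**2)) + (437/182)*(-1/132401) = -47898/((-19*144)) - 437/24096982 = -47898/(-2736) - 437/24096982 = -47898*(-1/2736) - 437/24096982 = 2661/152 - 437/24096982 = 32061001339/1831370632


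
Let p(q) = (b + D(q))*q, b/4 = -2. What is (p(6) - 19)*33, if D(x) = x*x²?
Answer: 40557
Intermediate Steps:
D(x) = x³
b = -8 (b = 4*(-2) = -8)
p(q) = q*(-8 + q³) (p(q) = (-8 + q³)*q = q*(-8 + q³))
(p(6) - 19)*33 = (6*(-8 + 6³) - 19)*33 = (6*(-8 + 216) - 19)*33 = (6*208 - 19)*33 = (1248 - 19)*33 = 1229*33 = 40557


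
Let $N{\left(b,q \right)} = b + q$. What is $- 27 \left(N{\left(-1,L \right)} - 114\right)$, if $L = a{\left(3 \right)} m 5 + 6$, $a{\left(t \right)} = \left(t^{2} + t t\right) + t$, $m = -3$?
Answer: $11448$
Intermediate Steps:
$a{\left(t \right)} = t + 2 t^{2}$ ($a{\left(t \right)} = \left(t^{2} + t^{2}\right) + t = 2 t^{2} + t = t + 2 t^{2}$)
$L = -309$ ($L = 3 \left(1 + 2 \cdot 3\right) \left(-3\right) 5 + 6 = 3 \left(1 + 6\right) \left(-3\right) 5 + 6 = 3 \cdot 7 \left(-3\right) 5 + 6 = 21 \left(-3\right) 5 + 6 = \left(-63\right) 5 + 6 = -315 + 6 = -309$)
$- 27 \left(N{\left(-1,L \right)} - 114\right) = - 27 \left(\left(-1 - 309\right) - 114\right) = - 27 \left(-310 - 114\right) = \left(-27\right) \left(-424\right) = 11448$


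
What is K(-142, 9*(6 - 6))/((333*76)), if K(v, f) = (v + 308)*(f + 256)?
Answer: 10624/6327 ≈ 1.6792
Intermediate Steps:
K(v, f) = (256 + f)*(308 + v) (K(v, f) = (308 + v)*(256 + f) = (256 + f)*(308 + v))
K(-142, 9*(6 - 6))/((333*76)) = (78848 + 256*(-142) + 308*(9*(6 - 6)) + (9*(6 - 6))*(-142))/((333*76)) = (78848 - 36352 + 308*(9*0) + (9*0)*(-142))/25308 = (78848 - 36352 + 308*0 + 0*(-142))*(1/25308) = (78848 - 36352 + 0 + 0)*(1/25308) = 42496*(1/25308) = 10624/6327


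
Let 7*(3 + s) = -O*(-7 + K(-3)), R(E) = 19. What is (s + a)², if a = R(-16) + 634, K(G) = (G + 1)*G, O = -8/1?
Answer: 20629764/49 ≈ 4.2102e+5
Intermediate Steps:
O = -8 (O = -8*1 = -8)
K(G) = G*(1 + G) (K(G) = (1 + G)*G = G*(1 + G))
a = 653 (a = 19 + 634 = 653)
s = -29/7 (s = -3 + (-(-8)*(-7 - 3*(1 - 3)))/7 = -3 + (-(-8)*(-7 - 3*(-2)))/7 = -3 + (-(-8)*(-7 + 6))/7 = -3 + (-(-8)*(-1))/7 = -3 + (-1*8)/7 = -3 + (⅐)*(-8) = -3 - 8/7 = -29/7 ≈ -4.1429)
(s + a)² = (-29/7 + 653)² = (4542/7)² = 20629764/49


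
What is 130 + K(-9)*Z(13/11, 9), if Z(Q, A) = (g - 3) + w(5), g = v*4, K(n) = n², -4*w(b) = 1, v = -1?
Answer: -1829/4 ≈ -457.25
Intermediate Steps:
w(b) = -¼ (w(b) = -¼*1 = -¼)
g = -4 (g = -1*4 = -4)
Z(Q, A) = -29/4 (Z(Q, A) = (-4 - 3) - ¼ = -7 - ¼ = -29/4)
130 + K(-9)*Z(13/11, 9) = 130 + (-9)²*(-29/4) = 130 + 81*(-29/4) = 130 - 2349/4 = -1829/4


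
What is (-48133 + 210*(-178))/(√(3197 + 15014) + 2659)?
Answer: -227379067/7052070 + 85513*√18211/7052070 ≈ -30.607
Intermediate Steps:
(-48133 + 210*(-178))/(√(3197 + 15014) + 2659) = (-48133 - 37380)/(√18211 + 2659) = -85513/(2659 + √18211)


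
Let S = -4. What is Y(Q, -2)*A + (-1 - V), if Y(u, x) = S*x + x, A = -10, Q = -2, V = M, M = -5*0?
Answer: -61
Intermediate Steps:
M = 0
V = 0
Y(u, x) = -3*x (Y(u, x) = -4*x + x = -3*x)
Y(Q, -2)*A + (-1 - V) = -3*(-2)*(-10) + (-1 - 1*0) = 6*(-10) + (-1 + 0) = -60 - 1 = -61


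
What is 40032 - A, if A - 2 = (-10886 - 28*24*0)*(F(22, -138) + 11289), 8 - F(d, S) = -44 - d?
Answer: 123737648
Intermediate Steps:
F(d, S) = 52 + d (F(d, S) = 8 - (-44 - d) = 8 + (44 + d) = 52 + d)
A = -123697616 (A = 2 + (-10886 - 28*24*0)*((52 + 22) + 11289) = 2 + (-10886 - 672*0)*(74 + 11289) = 2 + (-10886 + 0)*11363 = 2 - 10886*11363 = 2 - 123697618 = -123697616)
40032 - A = 40032 - 1*(-123697616) = 40032 + 123697616 = 123737648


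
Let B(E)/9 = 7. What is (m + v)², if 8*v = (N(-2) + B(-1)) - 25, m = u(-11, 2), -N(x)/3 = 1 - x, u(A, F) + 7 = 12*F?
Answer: 27225/64 ≈ 425.39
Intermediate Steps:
B(E) = 63 (B(E) = 9*7 = 63)
u(A, F) = -7 + 12*F
N(x) = -3 + 3*x (N(x) = -3*(1 - x) = -3 + 3*x)
m = 17 (m = -7 + 12*2 = -7 + 24 = 17)
v = 29/8 (v = (((-3 + 3*(-2)) + 63) - 25)/8 = (((-3 - 6) + 63) - 25)/8 = ((-9 + 63) - 25)/8 = (54 - 25)/8 = (⅛)*29 = 29/8 ≈ 3.6250)
(m + v)² = (17 + 29/8)² = (165/8)² = 27225/64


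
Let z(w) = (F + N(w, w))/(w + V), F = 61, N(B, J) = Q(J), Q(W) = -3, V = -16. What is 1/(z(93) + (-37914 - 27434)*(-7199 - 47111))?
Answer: 77/273276840818 ≈ 2.8177e-10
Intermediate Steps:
N(B, J) = -3
z(w) = 58/(-16 + w) (z(w) = (61 - 3)/(w - 16) = 58/(-16 + w))
1/(z(93) + (-37914 - 27434)*(-7199 - 47111)) = 1/(58/(-16 + 93) + (-37914 - 27434)*(-7199 - 47111)) = 1/(58/77 - 65348*(-54310)) = 1/(58*(1/77) + 3549049880) = 1/(58/77 + 3549049880) = 1/(273276840818/77) = 77/273276840818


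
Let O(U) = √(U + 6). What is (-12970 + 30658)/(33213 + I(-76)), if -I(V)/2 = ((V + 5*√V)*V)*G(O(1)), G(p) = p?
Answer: 17688/(33213 - 11552*√7 + 1520*I*√133) ≈ 0.14909 - 0.98651*I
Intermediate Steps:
O(U) = √(6 + U)
I(V) = -2*V*√7*(V + 5*√V) (I(V) = -2*(V + 5*√V)*V*√(6 + 1) = -2*V*(V + 5*√V)*√7 = -2*V*√7*(V + 5*√V))
(-12970 + 30658)/(33213 + I(-76)) = (-12970 + 30658)/(33213 + 2*√7*(-1*(-76)² - (-760)*I*√19)) = 17688/(33213 + 2*√7*(-1*5776 - (-760)*I*√19)) = 17688/(33213 + 2*√7*(-5776 + 760*I*√19))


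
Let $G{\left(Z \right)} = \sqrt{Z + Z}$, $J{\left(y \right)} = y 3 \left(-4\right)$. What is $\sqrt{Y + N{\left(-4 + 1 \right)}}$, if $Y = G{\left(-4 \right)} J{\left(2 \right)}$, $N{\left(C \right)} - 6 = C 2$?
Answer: $4 \sqrt[4]{2} \sqrt{3} \sqrt{- i} \approx 5.8259 - 5.8259 i$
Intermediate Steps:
$N{\left(C \right)} = 6 + 2 C$ ($N{\left(C \right)} = 6 + C 2 = 6 + 2 C$)
$J{\left(y \right)} = - 12 y$ ($J{\left(y \right)} = 3 y \left(-4\right) = - 12 y$)
$G{\left(Z \right)} = \sqrt{2} \sqrt{Z}$ ($G{\left(Z \right)} = \sqrt{2 Z} = \sqrt{2} \sqrt{Z}$)
$Y = - 48 i \sqrt{2}$ ($Y = \sqrt{2} \sqrt{-4} \left(\left(-12\right) 2\right) = \sqrt{2} \cdot 2 i \left(-24\right) = 2 i \sqrt{2} \left(-24\right) = - 48 i \sqrt{2} \approx - 67.882 i$)
$\sqrt{Y + N{\left(-4 + 1 \right)}} = \sqrt{- 48 i \sqrt{2} + \left(6 + 2 \left(-4 + 1\right)\right)} = \sqrt{- 48 i \sqrt{2} + \left(6 + 2 \left(-3\right)\right)} = \sqrt{- 48 i \sqrt{2} + \left(6 - 6\right)} = \sqrt{- 48 i \sqrt{2} + 0} = \sqrt{- 48 i \sqrt{2}} = 4 \sqrt[4]{2} \sqrt{3} \sqrt{- i}$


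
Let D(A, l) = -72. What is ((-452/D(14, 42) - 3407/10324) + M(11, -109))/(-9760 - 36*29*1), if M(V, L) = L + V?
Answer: 8553125/1003864464 ≈ 0.0085202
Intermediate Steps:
((-452/D(14, 42) - 3407/10324) + M(11, -109))/(-9760 - 36*29*1) = ((-452/(-72) - 3407/10324) + (-109 + 11))/(-9760 - 36*29*1) = ((-452*(-1/72) - 3407*1/10324) - 98)/(-9760 - 1044*1) = ((113/18 - 3407/10324) - 98)/(-9760 - 1044) = (552643/92916 - 98)/(-10804) = -8553125/92916*(-1/10804) = 8553125/1003864464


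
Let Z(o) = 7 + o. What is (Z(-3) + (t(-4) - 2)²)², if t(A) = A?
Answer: 1600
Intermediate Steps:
(Z(-3) + (t(-4) - 2)²)² = ((7 - 3) + (-4 - 2)²)² = (4 + (-6)²)² = (4 + 36)² = 40² = 1600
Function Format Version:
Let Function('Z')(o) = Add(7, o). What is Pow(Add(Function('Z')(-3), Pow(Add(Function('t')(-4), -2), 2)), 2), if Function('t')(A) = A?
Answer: 1600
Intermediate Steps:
Pow(Add(Function('Z')(-3), Pow(Add(Function('t')(-4), -2), 2)), 2) = Pow(Add(Add(7, -3), Pow(Add(-4, -2), 2)), 2) = Pow(Add(4, Pow(-6, 2)), 2) = Pow(Add(4, 36), 2) = Pow(40, 2) = 1600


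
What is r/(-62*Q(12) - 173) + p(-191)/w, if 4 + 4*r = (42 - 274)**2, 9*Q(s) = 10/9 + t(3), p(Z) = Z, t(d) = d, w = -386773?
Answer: -18327103186/274222057 ≈ -66.833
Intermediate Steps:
Q(s) = 37/81 (Q(s) = (10/9 + 3)/9 = (1/9)*(37/9) = 37/81)
r = 13455 (r = -1 + (42 - 274)**2/4 = -1 + (1/4)*(-232)**2 = -1 + (1/4)*53824 = -1 + 13456 = 13455)
r/(-62*Q(12) - 173) + p(-191)/w = 13455/(-62*37/81 - 173) - 191/(-386773) = 13455/(-2294/81 - 173) - 191*(-1/386773) = 13455/(-16307/81) + 191/386773 = 13455*(-81/16307) + 191/386773 = -47385/709 + 191/386773 = -18327103186/274222057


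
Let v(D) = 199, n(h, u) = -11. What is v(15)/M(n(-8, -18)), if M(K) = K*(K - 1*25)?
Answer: 199/396 ≈ 0.50253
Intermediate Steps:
M(K) = K*(-25 + K) (M(K) = K*(K - 25) = K*(-25 + K))
v(15)/M(n(-8, -18)) = 199/((-11*(-25 - 11))) = 199/((-11*(-36))) = 199/396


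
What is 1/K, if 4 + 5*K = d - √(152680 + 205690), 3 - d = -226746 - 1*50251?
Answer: 692490/38363212823 + 5*√358370/76726425646 ≈ 1.8090e-5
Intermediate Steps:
d = 277000 (d = 3 - (-226746 - 1*50251) = 3 - (-226746 - 50251) = 3 - 1*(-276997) = 3 + 276997 = 277000)
K = 276996/5 - √358370/5 (K = -⅘ + (277000 - √(152680 + 205690))/5 = -⅘ + (277000 - √358370)/5 = -⅘ + (55400 - √358370/5) = 276996/5 - √358370/5 ≈ 55280.)
1/K = 1/(276996/5 - √358370/5)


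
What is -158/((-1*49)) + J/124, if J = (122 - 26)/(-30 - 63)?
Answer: 151446/47089 ≈ 3.2162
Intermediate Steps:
J = -32/31 (J = 96/(-93) = 96*(-1/93) = -32/31 ≈ -1.0323)
-158/((-1*49)) + J/124 = -158/((-1*49)) - 32/31/124 = -158/(-49) - 32/31*1/124 = -158*(-1/49) - 8/961 = 158/49 - 8/961 = 151446/47089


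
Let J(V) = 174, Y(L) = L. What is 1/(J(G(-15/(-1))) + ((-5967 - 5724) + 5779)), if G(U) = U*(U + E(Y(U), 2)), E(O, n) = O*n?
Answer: -1/5738 ≈ -0.00017428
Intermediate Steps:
G(U) = 3*U² (G(U) = U*(U + U*2) = U*(U + 2*U) = U*(3*U) = 3*U²)
1/(J(G(-15/(-1))) + ((-5967 - 5724) + 5779)) = 1/(174 + ((-5967 - 5724) + 5779)) = 1/(174 + (-11691 + 5779)) = 1/(174 - 5912) = 1/(-5738) = -1/5738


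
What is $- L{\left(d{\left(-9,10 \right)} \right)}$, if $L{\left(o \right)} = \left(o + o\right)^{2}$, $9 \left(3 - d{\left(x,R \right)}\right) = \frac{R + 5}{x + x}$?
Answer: $- \frac{27889}{729} \approx -38.257$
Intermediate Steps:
$d{\left(x,R \right)} = 3 - \frac{5 + R}{18 x}$ ($d{\left(x,R \right)} = 3 - \frac{\left(R + 5\right) \frac{1}{x + x}}{9} = 3 - \frac{\left(5 + R\right) \frac{1}{2 x}}{9} = 3 - \frac{\frac{1}{2} \frac{1}{x} \left(5 + R\right)}{9} = 3 - \frac{5 + R}{18 x}$)
$L{\left(o \right)} = 4 o^{2}$ ($L{\left(o \right)} = \left(2 o\right)^{2} = 4 o^{2}$)
$- L{\left(d{\left(-9,10 \right)} \right)} = - 4 \left(\frac{-5 - 10 + 54 \left(-9\right)}{18 \left(-9\right)}\right)^{2} = - 4 \left(\frac{1}{18} \left(- \frac{1}{9}\right) \left(-5 - 10 - 486\right)\right)^{2} = - 4 \left(\frac{1}{18} \left(- \frac{1}{9}\right) \left(-501\right)\right)^{2} = - 4 \left(\frac{167}{54}\right)^{2} = - \frac{4 \cdot 27889}{2916} = \left(-1\right) \frac{27889}{729} = - \frac{27889}{729}$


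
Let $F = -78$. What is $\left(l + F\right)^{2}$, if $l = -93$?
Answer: $29241$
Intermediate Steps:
$\left(l + F\right)^{2} = \left(-93 - 78\right)^{2} = \left(-171\right)^{2} = 29241$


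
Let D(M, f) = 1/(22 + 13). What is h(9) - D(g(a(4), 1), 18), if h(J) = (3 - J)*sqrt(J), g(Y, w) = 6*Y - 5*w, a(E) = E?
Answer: -631/35 ≈ -18.029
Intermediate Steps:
g(Y, w) = -5*w + 6*Y
D(M, f) = 1/35
h(J) = sqrt(J)*(3 - J)
h(9) - D(g(a(4), 1), 18) = sqrt(9)*(3 - 1*9) - 1*1/35 = 3*(3 - 9) - 1/35 = 3*(-6) - 1/35 = -18 - 1/35 = -631/35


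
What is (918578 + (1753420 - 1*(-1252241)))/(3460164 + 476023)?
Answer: 3924239/3936187 ≈ 0.99696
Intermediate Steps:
(918578 + (1753420 - 1*(-1252241)))/(3460164 + 476023) = (918578 + (1753420 + 1252241))/3936187 = (918578 + 3005661)*(1/3936187) = 3924239*(1/3936187) = 3924239/3936187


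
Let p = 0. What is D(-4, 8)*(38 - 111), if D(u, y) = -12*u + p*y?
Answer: -3504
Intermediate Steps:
D(u, y) = -12*u (D(u, y) = -12*u + 0*y = -12*u + 0 = -12*u)
D(-4, 8)*(38 - 111) = (-12*(-4))*(38 - 111) = 48*(-73) = -3504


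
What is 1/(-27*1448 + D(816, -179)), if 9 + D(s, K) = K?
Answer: -1/39284 ≈ -2.5456e-5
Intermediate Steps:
D(s, K) = -9 + K
1/(-27*1448 + D(816, -179)) = 1/(-27*1448 + (-9 - 179)) = 1/(-39096 - 188) = 1/(-39284) = -1/39284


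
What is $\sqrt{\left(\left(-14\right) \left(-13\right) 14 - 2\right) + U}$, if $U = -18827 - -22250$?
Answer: $\sqrt{5969} \approx 77.259$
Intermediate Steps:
$U = 3423$ ($U = -18827 + 22250 = 3423$)
$\sqrt{\left(\left(-14\right) \left(-13\right) 14 - 2\right) + U} = \sqrt{\left(\left(-14\right) \left(-13\right) 14 - 2\right) + 3423} = \sqrt{\left(182 \cdot 14 - 2\right) + 3423} = \sqrt{\left(2548 - 2\right) + 3423} = \sqrt{2546 + 3423} = \sqrt{5969}$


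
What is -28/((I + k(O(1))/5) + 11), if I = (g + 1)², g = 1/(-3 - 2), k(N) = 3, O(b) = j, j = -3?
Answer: -350/153 ≈ -2.2876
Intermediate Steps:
O(b) = -3
g = -⅕ (g = 1/(-5) = -⅕ ≈ -0.20000)
I = 16/25 (I = (-⅕ + 1)² = (⅘)² = 16/25 ≈ 0.64000)
-28/((I + k(O(1))/5) + 11) = -28/((16/25 + 3/5) + 11) = -28/((16/25 + 3*(⅕)) + 11) = -28/((16/25 + ⅗) + 11) = -28/(31/25 + 11) = -28/306/25 = -28*25/306 = -350/153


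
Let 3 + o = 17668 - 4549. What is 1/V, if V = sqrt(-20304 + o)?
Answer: -I*sqrt(1797)/3594 ≈ -0.011795*I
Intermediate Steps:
o = 13116 (o = -3 + (17668 - 4549) = -3 + 13119 = 13116)
V = 2*I*sqrt(1797) (V = sqrt(-20304 + 13116) = sqrt(-7188) = 2*I*sqrt(1797) ≈ 84.782*I)
1/V = 1/(2*I*sqrt(1797)) = -I*sqrt(1797)/3594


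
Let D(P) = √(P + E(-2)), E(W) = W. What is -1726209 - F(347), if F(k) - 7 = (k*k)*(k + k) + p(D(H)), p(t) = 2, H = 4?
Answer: -85290064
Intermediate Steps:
D(P) = √(-2 + P) (D(P) = √(P - 2) = √(-2 + P))
F(k) = 9 + 2*k³ (F(k) = 7 + ((k*k)*(k + k) + 2) = 7 + (k²*(2*k) + 2) = 7 + (2*k³ + 2) = 7 + (2 + 2*k³) = 9 + 2*k³)
-1726209 - F(347) = -1726209 - (9 + 2*347³) = -1726209 - (9 + 2*41781923) = -1726209 - (9 + 83563846) = -1726209 - 1*83563855 = -1726209 - 83563855 = -85290064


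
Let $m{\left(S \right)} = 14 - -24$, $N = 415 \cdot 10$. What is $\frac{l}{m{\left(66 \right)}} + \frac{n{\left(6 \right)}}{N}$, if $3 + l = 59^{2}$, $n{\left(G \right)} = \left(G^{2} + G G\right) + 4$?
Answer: $\frac{3609147}{39425} \approx 91.545$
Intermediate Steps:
$n{\left(G \right)} = 4 + 2 G^{2}$ ($n{\left(G \right)} = \left(G^{2} + G^{2}\right) + 4 = 2 G^{2} + 4 = 4 + 2 G^{2}$)
$N = 4150$
$m{\left(S \right)} = 38$ ($m{\left(S \right)} = 14 + 24 = 38$)
$l = 3478$ ($l = -3 + 59^{2} = -3 + 3481 = 3478$)
$\frac{l}{m{\left(66 \right)}} + \frac{n{\left(6 \right)}}{N} = \frac{3478}{38} + \frac{4 + 2 \cdot 6^{2}}{4150} = 3478 \cdot \frac{1}{38} + \left(4 + 2 \cdot 36\right) \frac{1}{4150} = \frac{1739}{19} + \left(4 + 72\right) \frac{1}{4150} = \frac{1739}{19} + 76 \cdot \frac{1}{4150} = \frac{1739}{19} + \frac{38}{2075} = \frac{3609147}{39425}$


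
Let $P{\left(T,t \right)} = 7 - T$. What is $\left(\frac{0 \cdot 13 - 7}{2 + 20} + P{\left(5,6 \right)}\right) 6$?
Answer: $\frac{111}{11} \approx 10.091$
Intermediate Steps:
$\left(\frac{0 \cdot 13 - 7}{2 + 20} + P{\left(5,6 \right)}\right) 6 = \left(\frac{0 \cdot 13 - 7}{2 + 20} + \left(7 - 5\right)\right) 6 = \left(\frac{0 - 7}{22} + \left(7 - 5\right)\right) 6 = \left(\left(-7\right) \frac{1}{22} + 2\right) 6 = \left(- \frac{7}{22} + 2\right) 6 = \frac{37}{22} \cdot 6 = \frac{111}{11}$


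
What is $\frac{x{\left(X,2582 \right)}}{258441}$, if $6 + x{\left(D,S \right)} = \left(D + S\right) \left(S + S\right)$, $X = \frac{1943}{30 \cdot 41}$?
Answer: $\frac{8205083656}{158941215} \approx 51.623$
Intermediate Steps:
$X = \frac{1943}{1230} \approx 1.5797$
$x{\left(D,S \right)} = -6 + 2 S \left(D + S\right)$ ($x{\left(D,S \right)} = -6 + \left(D + S\right) \left(S + S\right) = -6 + \left(D + S\right) 2 S = -6 + 2 S \left(D + S\right)$)
$\frac{x{\left(X,2582 \right)}}{258441} = \frac{-6 + 2 \cdot 2582^{2} + 2 \cdot \frac{1943}{1230} \cdot 2582}{258441} = \left(-6 + 2 \cdot 6666724 + \frac{5016826}{615}\right) \frac{1}{258441} = \left(-6 + 13333448 + \frac{5016826}{615}\right) \frac{1}{258441} = \frac{8205083656}{615} \cdot \frac{1}{258441} = \frac{8205083656}{158941215}$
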